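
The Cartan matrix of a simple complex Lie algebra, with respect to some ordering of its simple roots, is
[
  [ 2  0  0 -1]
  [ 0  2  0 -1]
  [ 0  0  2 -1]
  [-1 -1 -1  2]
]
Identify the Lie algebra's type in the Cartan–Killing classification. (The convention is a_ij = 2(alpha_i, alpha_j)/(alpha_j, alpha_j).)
The matrix has rank 4 with 2's on the diagonal. Reading the off-diagonal entries as Dynkin edges (a single edge where a_ij = a_ji = -1; a double or triple edge where a_ij * a_ji = 2 or 3), the diagram is a chain of 2 nodes with a fork of two nodes at one end (D_4). One simple-root ordering that puts it in standard form is (alpha_3, alpha_4, alpha_1, alpha_2). So the algebra is type D_4, i.e. so(8).

type D_4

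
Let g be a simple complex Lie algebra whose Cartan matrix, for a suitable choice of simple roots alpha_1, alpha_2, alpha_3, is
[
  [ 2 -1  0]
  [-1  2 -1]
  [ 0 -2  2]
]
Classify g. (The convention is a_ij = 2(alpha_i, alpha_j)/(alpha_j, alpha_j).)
The matrix has rank 3 with 2's on the diagonal. Reading the off-diagonal entries as Dynkin edges (a single edge where a_ij = a_ji = -1; a double or triple edge where a_ij * a_ji = 2 or 3), the diagram is a chain of 3 nodes with a double edge at one end; the terminal node there is the unique long simple root (C_3). One simple-root ordering that puts it in standard form is (alpha_1, alpha_2, alpha_3). So the algebra is type C_3, i.e. sp(6).

type C_3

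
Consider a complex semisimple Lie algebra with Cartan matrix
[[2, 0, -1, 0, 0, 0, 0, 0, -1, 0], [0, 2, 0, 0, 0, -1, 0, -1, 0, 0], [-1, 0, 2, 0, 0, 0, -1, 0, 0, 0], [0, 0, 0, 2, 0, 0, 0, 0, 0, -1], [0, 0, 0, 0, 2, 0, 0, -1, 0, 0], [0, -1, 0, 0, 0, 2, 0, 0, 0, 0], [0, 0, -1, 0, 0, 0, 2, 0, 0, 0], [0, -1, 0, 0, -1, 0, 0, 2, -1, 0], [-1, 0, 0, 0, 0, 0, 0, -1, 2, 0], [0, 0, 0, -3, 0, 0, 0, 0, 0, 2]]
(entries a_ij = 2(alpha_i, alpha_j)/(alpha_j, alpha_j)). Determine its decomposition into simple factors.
The diagram associated to this matrix has two connected components: the simple roots {alpha_1, alpha_2, alpha_3, alpha_5, alpha_6, alpha_7, alpha_8, alpha_9} form a chain of 7 nodes with one extra node attached to the third node from one end (E_8), and {alpha_4, alpha_10} form two nodes joined by a triple edge (G_2). A semisimple Lie algebra decomposes uniquely as the direct sum of simple ideals, one per connected component of its Dynkin diagram, so g ≅ E_8 ⊕ G_2 (dimension 248 + 14 = 262).

E8 ⊕ G2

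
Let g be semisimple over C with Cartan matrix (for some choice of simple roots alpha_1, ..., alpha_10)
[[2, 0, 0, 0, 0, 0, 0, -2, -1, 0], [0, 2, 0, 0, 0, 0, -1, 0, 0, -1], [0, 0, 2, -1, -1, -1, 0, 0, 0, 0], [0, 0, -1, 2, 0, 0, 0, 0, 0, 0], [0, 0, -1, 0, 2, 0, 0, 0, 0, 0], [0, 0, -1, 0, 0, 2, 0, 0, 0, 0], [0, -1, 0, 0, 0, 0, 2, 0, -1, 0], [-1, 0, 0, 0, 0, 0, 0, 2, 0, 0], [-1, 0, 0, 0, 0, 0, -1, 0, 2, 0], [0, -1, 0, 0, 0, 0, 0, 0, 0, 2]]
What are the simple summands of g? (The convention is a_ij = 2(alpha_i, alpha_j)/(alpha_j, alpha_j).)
The diagram associated to this matrix has two connected components: the simple roots {alpha_1, alpha_2, alpha_7, alpha_8, alpha_9, alpha_10} form a chain of 6 nodes with a double edge at one end; the terminal node there is the unique short simple root (B_6), and {alpha_3, alpha_4, alpha_5, alpha_6} form a chain of 2 nodes with a fork of two nodes at one end (D_4). A semisimple Lie algebra decomposes uniquely as the direct sum of simple ideals, one per connected component of its Dynkin diagram, so g ≅ B_6 ⊕ D_4 (dimension 78 + 28 = 106).

B_6 (so(13)) + D_4 (so(8))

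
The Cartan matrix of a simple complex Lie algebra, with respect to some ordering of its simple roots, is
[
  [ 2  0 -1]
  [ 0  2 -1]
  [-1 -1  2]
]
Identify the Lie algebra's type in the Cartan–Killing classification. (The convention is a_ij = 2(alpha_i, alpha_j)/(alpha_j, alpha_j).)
type A_3

The matrix has rank 3 with 2's on the diagonal. Reading the off-diagonal entries as Dynkin edges (a single edge where a_ij = a_ji = -1; a double or triple edge where a_ij * a_ji = 2 or 3), the diagram is a chain of 3 nodes with single edges (A_3). One simple-root ordering that puts it in standard form is (alpha_2, alpha_3, alpha_1). So the algebra is type A_3, i.e. sl(4).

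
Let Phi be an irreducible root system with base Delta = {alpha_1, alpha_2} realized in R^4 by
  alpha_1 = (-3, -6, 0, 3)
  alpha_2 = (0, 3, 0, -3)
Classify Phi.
Compute the Cartan integers a_ij = 2(alpha_i, alpha_j)/(alpha_j, alpha_j); the resulting 2x2 Cartan matrix is
[[2, -3], [-1, 2]].
The roots have two lengths (squared-length ratio 3:1); the short ones are alpha_{2}. The associated Dynkin diagram is two nodes joined by a triple edge (G_2), so the type is G_2.

G_2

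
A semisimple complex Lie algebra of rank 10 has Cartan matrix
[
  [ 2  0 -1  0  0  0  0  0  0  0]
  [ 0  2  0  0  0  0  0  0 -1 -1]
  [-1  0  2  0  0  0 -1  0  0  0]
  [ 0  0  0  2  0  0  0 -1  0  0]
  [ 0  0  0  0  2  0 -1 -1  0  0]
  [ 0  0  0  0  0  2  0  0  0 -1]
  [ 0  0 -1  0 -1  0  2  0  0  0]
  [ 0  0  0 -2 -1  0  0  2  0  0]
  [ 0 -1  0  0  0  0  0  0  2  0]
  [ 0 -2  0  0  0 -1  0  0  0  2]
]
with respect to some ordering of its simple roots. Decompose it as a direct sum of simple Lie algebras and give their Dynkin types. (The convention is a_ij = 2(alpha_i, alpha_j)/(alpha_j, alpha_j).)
B_6 (so(13)) + F_4

The diagram associated to this matrix has two connected components: the simple roots {alpha_1, alpha_3, alpha_4, alpha_5, alpha_7, alpha_8} form a chain of 6 nodes with a double edge at one end; the terminal node there is the unique short simple root (B_6), and {alpha_2, alpha_6, alpha_9, alpha_10} form a chain of 4 nodes with a double edge between the middle two (F_4). A semisimple Lie algebra decomposes uniquely as the direct sum of simple ideals, one per connected component of its Dynkin diagram, so g ≅ B_6 ⊕ F_4 (dimension 78 + 52 = 130).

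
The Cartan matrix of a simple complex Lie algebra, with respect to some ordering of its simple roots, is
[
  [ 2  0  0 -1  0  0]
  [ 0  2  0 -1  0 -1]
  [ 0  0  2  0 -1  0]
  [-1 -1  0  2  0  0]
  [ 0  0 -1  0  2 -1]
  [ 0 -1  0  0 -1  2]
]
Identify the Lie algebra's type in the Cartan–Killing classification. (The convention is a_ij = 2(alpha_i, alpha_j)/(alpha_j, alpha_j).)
The matrix has rank 6 with 2's on the diagonal. Reading the off-diagonal entries as Dynkin edges (a single edge where a_ij = a_ji = -1; a double or triple edge where a_ij * a_ji = 2 or 3), the diagram is a chain of 6 nodes with single edges (A_6). One simple-root ordering that puts it in standard form is (alpha_3, alpha_5, alpha_6, alpha_2, alpha_4, alpha_1). So the algebra is type A_6, i.e. sl(7).

A6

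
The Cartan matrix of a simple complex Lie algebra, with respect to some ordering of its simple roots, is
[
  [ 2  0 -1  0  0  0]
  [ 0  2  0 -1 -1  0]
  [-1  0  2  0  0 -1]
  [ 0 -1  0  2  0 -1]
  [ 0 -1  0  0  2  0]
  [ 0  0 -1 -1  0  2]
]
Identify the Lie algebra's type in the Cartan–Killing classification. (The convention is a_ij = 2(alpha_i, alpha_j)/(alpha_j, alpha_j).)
The matrix has rank 6 with 2's on the diagonal. Reading the off-diagonal entries as Dynkin edges (a single edge where a_ij = a_ji = -1; a double or triple edge where a_ij * a_ji = 2 or 3), the diagram is a chain of 6 nodes with single edges (A_6). One simple-root ordering that puts it in standard form is (alpha_1, alpha_3, alpha_6, alpha_4, alpha_2, alpha_5). So the algebra is type A_6, i.e. sl(7).

type A_6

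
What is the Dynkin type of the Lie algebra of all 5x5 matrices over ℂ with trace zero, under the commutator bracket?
This is sl(5), which has dimension 5^2 - 1 = 24 and rank 5 - 1 = 4 (a Cartan subalgebra is the diagonal traceless matrices). In the classification of classical Lie algebras, the special linear algebra sl(n+1) has type A_n; here n = 4, so the Dynkin diagram is a chain of 4 nodes with single edges (A_4). Hence the type is A_4.

A_4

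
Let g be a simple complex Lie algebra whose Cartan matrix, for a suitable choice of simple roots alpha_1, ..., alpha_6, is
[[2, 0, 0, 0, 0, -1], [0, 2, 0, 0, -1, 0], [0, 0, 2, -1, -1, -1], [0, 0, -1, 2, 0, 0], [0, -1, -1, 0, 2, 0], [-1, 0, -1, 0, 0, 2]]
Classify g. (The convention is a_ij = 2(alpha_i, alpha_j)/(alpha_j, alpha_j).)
The matrix has rank 6 with 2's on the diagonal. Reading the off-diagonal entries as Dynkin edges (a single edge where a_ij = a_ji = -1; a double or triple edge where a_ij * a_ji = 2 or 3), the diagram is a chain of 5 nodes with one extra node attached to the third node from one end (E_6). One simple-root ordering that puts it in standard form is (alpha_1, alpha_4, alpha_6, alpha_3, alpha_5, alpha_2). So the algebra is type E_6.

type E_6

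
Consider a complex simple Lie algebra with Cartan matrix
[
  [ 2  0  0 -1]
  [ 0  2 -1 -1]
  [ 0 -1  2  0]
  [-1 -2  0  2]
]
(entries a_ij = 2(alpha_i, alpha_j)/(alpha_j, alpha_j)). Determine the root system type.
F_4

The matrix has rank 4 with 2's on the diagonal. Reading the off-diagonal entries as Dynkin edges (a single edge where a_ij = a_ji = -1; a double or triple edge where a_ij * a_ji = 2 or 3), the diagram is a chain of 4 nodes with a double edge between the middle two (F_4). One simple-root ordering that puts it in standard form is (alpha_1, alpha_4, alpha_2, alpha_3). So the algebra is type F_4.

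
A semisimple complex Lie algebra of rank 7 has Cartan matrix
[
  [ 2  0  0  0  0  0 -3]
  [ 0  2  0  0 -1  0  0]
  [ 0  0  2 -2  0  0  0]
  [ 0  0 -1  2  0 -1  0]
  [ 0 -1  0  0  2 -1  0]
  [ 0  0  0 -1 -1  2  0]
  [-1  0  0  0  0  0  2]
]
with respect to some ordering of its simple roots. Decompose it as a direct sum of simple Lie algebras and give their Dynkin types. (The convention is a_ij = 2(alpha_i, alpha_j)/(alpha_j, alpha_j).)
The diagram associated to this matrix has two connected components: the simple roots {alpha_2, alpha_3, alpha_4, alpha_5, alpha_6} form a chain of 5 nodes with a double edge at one end; the terminal node there is the unique long simple root (C_5), and {alpha_1, alpha_7} form two nodes joined by a triple edge (G_2). A semisimple Lie algebra decomposes uniquely as the direct sum of simple ideals, one per connected component of its Dynkin diagram, so g ≅ C_5 ⊕ G_2 (dimension 55 + 14 = 69).

C_5 ⊕ G_2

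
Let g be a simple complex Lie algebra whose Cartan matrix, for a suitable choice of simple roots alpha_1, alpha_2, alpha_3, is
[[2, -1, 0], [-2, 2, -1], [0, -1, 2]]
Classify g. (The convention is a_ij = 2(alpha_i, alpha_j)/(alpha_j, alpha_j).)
The matrix has rank 3 with 2's on the diagonal. Reading the off-diagonal entries as Dynkin edges (a single edge where a_ij = a_ji = -1; a double or triple edge where a_ij * a_ji = 2 or 3), the diagram is a chain of 3 nodes with a double edge at one end; the terminal node there is the unique short simple root (B_3). One simple-root ordering that puts it in standard form is (alpha_3, alpha_2, alpha_1). So the algebra is type B_3, i.e. so(7).

B_3 (so(7))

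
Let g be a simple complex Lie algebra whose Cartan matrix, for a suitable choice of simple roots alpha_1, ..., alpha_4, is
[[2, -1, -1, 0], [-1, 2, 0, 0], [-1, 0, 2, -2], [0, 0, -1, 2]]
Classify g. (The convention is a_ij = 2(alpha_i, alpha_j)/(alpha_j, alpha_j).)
B4

The matrix has rank 4 with 2's on the diagonal. Reading the off-diagonal entries as Dynkin edges (a single edge where a_ij = a_ji = -1; a double or triple edge where a_ij * a_ji = 2 or 3), the diagram is a chain of 4 nodes with a double edge at one end; the terminal node there is the unique short simple root (B_4). One simple-root ordering that puts it in standard form is (alpha_2, alpha_1, alpha_3, alpha_4). So the algebra is type B_4, i.e. so(9).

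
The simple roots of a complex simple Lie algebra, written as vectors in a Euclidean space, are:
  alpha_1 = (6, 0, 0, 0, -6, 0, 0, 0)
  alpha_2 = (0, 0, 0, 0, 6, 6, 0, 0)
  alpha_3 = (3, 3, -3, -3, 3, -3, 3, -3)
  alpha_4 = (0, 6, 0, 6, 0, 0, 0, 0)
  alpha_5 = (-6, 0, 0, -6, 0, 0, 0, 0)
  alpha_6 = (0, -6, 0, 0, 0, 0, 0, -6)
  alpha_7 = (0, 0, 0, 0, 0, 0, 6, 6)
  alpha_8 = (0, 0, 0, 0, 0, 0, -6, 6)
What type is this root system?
Compute the Cartan integers a_ij = 2(alpha_i, alpha_j)/(alpha_j, alpha_j); the resulting 8x8 Cartan matrix is
[[2, -1, 0, 0, -1, 0, 0, 0], [-1, 2, 0, 0, 0, 0, 0, 0], [0, 0, 2, 0, 0, 0, 0, -1], [0, 0, 0, 2, -1, -1, 0, 0], [-1, 0, 0, -1, 2, 0, 0, 0], [0, 0, 0, -1, 0, 2, -1, -1], [0, 0, 0, 0, 0, -1, 2, 0], [0, 0, -1, 0, 0, -1, 0, 2]].
All simple roots have the same length, so the diagram is simply laced. The associated Dynkin diagram is a chain of 7 nodes with one extra node attached to the third node from one end (E_8), so the type is E_8.

type E_8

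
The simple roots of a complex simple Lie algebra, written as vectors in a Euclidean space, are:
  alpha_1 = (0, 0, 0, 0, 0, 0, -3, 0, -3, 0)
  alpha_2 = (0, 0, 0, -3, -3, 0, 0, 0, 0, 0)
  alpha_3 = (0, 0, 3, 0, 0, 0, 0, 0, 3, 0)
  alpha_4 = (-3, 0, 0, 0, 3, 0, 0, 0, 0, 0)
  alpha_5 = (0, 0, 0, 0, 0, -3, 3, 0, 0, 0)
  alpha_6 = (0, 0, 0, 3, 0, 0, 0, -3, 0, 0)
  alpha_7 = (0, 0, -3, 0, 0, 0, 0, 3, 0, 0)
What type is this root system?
Compute the Cartan integers a_ij = 2(alpha_i, alpha_j)/(alpha_j, alpha_j); the resulting 7x7 Cartan matrix is
[[2, 0, -1, 0, -1, 0, 0], [0, 2, 0, -1, 0, -1, 0], [-1, 0, 2, 0, 0, 0, -1], [0, -1, 0, 2, 0, 0, 0], [-1, 0, 0, 0, 2, 0, 0], [0, -1, 0, 0, 0, 2, -1], [0, 0, -1, 0, 0, -1, 2]].
All simple roots have the same length, so the diagram is simply laced. The associated Dynkin diagram is a chain of 7 nodes with single edges (A_7), so the type is A_7 (the algebra sl(8)).

A_7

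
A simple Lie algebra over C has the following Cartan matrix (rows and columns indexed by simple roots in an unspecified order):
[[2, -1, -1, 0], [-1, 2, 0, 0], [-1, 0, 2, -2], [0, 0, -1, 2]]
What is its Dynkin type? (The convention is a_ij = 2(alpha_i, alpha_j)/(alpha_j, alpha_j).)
B_4

The matrix has rank 4 with 2's on the diagonal. Reading the off-diagonal entries as Dynkin edges (a single edge where a_ij = a_ji = -1; a double or triple edge where a_ij * a_ji = 2 or 3), the diagram is a chain of 4 nodes with a double edge at one end; the terminal node there is the unique short simple root (B_4). One simple-root ordering that puts it in standard form is (alpha_2, alpha_1, alpha_3, alpha_4). So the algebra is type B_4, i.e. so(9).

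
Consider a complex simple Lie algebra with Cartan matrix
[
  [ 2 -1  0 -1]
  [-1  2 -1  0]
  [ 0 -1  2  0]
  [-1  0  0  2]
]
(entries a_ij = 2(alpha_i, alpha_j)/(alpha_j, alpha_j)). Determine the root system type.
A4

The matrix has rank 4 with 2's on the diagonal. Reading the off-diagonal entries as Dynkin edges (a single edge where a_ij = a_ji = -1; a double or triple edge where a_ij * a_ji = 2 or 3), the diagram is a chain of 4 nodes with single edges (A_4). One simple-root ordering that puts it in standard form is (alpha_4, alpha_1, alpha_2, alpha_3). So the algebra is type A_4, i.e. sl(5).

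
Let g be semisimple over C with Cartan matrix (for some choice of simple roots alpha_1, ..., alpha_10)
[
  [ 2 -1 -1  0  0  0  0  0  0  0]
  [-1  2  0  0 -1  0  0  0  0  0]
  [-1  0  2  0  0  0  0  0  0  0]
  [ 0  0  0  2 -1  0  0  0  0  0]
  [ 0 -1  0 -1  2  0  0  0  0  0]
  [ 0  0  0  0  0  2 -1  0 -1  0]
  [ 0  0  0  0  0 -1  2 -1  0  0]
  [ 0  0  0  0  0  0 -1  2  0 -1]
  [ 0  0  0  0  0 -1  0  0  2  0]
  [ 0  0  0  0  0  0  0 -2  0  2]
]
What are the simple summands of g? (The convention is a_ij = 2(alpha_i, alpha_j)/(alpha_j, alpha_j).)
The diagram associated to this matrix has two connected components: the simple roots {alpha_1, alpha_2, alpha_3, alpha_4, alpha_5} form a chain of 5 nodes with single edges (A_5), and {alpha_6, alpha_7, alpha_8, alpha_9, alpha_10} form a chain of 5 nodes with a double edge at one end; the terminal node there is the unique long simple root (C_5). A semisimple Lie algebra decomposes uniquely as the direct sum of simple ideals, one per connected component of its Dynkin diagram, so g ≅ A_5 ⊕ C_5 (dimension 35 + 55 = 90).

type A_5 ⊕ type C_5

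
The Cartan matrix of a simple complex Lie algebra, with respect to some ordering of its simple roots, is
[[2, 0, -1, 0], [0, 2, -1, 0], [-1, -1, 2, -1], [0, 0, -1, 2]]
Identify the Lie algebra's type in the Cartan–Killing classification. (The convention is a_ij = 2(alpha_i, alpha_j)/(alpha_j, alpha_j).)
The matrix has rank 4 with 2's on the diagonal. Reading the off-diagonal entries as Dynkin edges (a single edge where a_ij = a_ji = -1; a double or triple edge where a_ij * a_ji = 2 or 3), the diagram is a chain of 2 nodes with a fork of two nodes at one end (D_4). One simple-root ordering that puts it in standard form is (alpha_2, alpha_3, alpha_1, alpha_4). So the algebra is type D_4, i.e. so(8).

D4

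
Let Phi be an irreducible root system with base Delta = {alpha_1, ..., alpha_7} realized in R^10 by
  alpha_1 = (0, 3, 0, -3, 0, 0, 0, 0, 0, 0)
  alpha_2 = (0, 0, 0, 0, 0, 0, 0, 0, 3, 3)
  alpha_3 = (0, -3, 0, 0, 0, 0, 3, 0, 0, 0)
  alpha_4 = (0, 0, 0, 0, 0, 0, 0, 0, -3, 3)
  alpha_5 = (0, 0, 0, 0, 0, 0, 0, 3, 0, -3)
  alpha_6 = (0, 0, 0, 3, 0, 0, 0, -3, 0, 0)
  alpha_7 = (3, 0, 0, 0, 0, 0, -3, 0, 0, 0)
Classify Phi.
Compute the Cartan integers a_ij = 2(alpha_i, alpha_j)/(alpha_j, alpha_j); the resulting 7x7 Cartan matrix is
[[2, 0, -1, 0, 0, -1, 0], [0, 2, 0, 0, -1, 0, 0], [-1, 0, 2, 0, 0, 0, -1], [0, 0, 0, 2, -1, 0, 0], [0, -1, 0, -1, 2, -1, 0], [-1, 0, 0, 0, -1, 2, 0], [0, 0, -1, 0, 0, 0, 2]].
All simple roots have the same length, so the diagram is simply laced. The associated Dynkin diagram is a chain of 5 nodes with a fork of two nodes at one end (D_7), so the type is D_7 (the algebra so(14)).

D_7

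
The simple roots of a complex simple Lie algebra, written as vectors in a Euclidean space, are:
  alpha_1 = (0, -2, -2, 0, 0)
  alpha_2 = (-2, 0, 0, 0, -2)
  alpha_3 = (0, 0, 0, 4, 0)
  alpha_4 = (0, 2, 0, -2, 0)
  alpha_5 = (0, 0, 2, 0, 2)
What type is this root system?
Compute the Cartan integers a_ij = 2(alpha_i, alpha_j)/(alpha_j, alpha_j); the resulting 5x5 Cartan matrix is
[[2, 0, 0, -1, -1], [0, 2, 0, 0, -1], [0, 0, 2, -2, 0], [-1, 0, -1, 2, 0], [-1, -1, 0, 0, 2]].
The roots have two lengths (squared-length ratio 2:1); the short ones are alpha_{1,2,4,5}. The associated Dynkin diagram is a chain of 5 nodes with a double edge at one end; the terminal node there is the unique long simple root (C_5), so the type is C_5 (the algebra sp(10)).

C5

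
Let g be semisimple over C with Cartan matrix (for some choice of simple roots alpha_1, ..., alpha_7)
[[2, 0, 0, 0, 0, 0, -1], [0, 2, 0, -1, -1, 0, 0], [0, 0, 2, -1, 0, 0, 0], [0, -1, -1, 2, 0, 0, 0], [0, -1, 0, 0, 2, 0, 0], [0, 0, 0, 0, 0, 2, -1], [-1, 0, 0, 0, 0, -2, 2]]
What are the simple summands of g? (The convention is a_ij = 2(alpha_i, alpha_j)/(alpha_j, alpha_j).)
The diagram associated to this matrix has two connected components: the simple roots {alpha_2, alpha_3, alpha_4, alpha_5} form a chain of 4 nodes with single edges (A_4), and {alpha_1, alpha_6, alpha_7} form a chain of 3 nodes with a double edge at one end; the terminal node there is the unique short simple root (B_3). A semisimple Lie algebra decomposes uniquely as the direct sum of simple ideals, one per connected component of its Dynkin diagram, so g ≅ A_4 ⊕ B_3 (dimension 24 + 21 = 45).

type A_4 + type B_3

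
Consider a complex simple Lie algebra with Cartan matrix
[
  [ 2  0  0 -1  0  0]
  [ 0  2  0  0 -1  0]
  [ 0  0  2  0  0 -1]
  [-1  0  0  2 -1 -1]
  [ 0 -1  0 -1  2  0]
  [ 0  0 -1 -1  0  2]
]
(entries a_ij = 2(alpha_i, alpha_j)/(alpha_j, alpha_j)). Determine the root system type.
The matrix has rank 6 with 2's on the diagonal. Reading the off-diagonal entries as Dynkin edges (a single edge where a_ij = a_ji = -1; a double or triple edge where a_ij * a_ji = 2 or 3), the diagram is a chain of 5 nodes with one extra node attached to the third node from one end (E_6). One simple-root ordering that puts it in standard form is (alpha_3, alpha_1, alpha_6, alpha_4, alpha_5, alpha_2). So the algebra is type E_6.

E6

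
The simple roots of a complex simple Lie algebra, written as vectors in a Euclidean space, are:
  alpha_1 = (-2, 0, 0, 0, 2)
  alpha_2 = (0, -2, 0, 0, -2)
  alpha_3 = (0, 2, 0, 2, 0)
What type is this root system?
Compute the Cartan integers a_ij = 2(alpha_i, alpha_j)/(alpha_j, alpha_j); the resulting 3x3 Cartan matrix is
[[2, -1, 0], [-1, 2, -1], [0, -1, 2]].
All simple roots have the same length, so the diagram is simply laced. The associated Dynkin diagram is a chain of 3 nodes with single edges (A_3), so the type is A_3 (the algebra sl(4)).

A_3 (sl(4))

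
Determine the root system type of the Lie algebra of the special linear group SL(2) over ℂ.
A_1

This is sl(2), which has dimension 2^2 - 1 = 3 and rank 2 - 1 = 1 (a Cartan subalgebra is the diagonal traceless matrices). In the classification of classical Lie algebras, the special linear algebra sl(n+1) has type A_n; here n = 1, so the Dynkin diagram is a chain of 1 nodes with single edges (A_1). Hence the type is A_1.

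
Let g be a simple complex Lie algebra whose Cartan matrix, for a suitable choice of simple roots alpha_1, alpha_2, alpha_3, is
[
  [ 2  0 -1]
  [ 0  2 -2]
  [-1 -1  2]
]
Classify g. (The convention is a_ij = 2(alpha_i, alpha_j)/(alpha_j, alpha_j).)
The matrix has rank 3 with 2's on the diagonal. Reading the off-diagonal entries as Dynkin edges (a single edge where a_ij = a_ji = -1; a double or triple edge where a_ij * a_ji = 2 or 3), the diagram is a chain of 3 nodes with a double edge at one end; the terminal node there is the unique long simple root (C_3). One simple-root ordering that puts it in standard form is (alpha_1, alpha_3, alpha_2). So the algebra is type C_3, i.e. sp(6).

C_3 (sp(6))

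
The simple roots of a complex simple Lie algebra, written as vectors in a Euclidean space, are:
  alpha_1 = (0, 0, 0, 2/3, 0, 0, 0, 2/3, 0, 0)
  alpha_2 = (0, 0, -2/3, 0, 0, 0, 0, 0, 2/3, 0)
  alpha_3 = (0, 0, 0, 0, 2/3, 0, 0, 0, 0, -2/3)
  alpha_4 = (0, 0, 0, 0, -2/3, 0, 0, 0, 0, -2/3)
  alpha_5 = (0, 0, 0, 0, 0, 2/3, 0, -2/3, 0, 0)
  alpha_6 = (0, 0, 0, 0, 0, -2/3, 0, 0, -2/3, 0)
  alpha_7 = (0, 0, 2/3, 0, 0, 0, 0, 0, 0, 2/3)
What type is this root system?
D7

Compute the Cartan integers a_ij = 2(alpha_i, alpha_j)/(alpha_j, alpha_j); the resulting 7x7 Cartan matrix is
[[2, 0, 0, 0, -1, 0, 0], [0, 2, 0, 0, 0, -1, -1], [0, 0, 2, 0, 0, 0, -1], [0, 0, 0, 2, 0, 0, -1], [-1, 0, 0, 0, 2, -1, 0], [0, -1, 0, 0, -1, 2, 0], [0, -1, -1, -1, 0, 0, 2]].
All simple roots have the same length, so the diagram is simply laced. The associated Dynkin diagram is a chain of 5 nodes with a fork of two nodes at one end (D_7), so the type is D_7 (the algebra so(14)).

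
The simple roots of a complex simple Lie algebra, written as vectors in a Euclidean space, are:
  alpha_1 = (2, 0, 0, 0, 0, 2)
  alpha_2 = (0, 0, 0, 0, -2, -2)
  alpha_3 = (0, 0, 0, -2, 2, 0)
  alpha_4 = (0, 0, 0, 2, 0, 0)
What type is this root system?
type B_4

Compute the Cartan integers a_ij = 2(alpha_i, alpha_j)/(alpha_j, alpha_j); the resulting 4x4 Cartan matrix is
[[2, -1, 0, 0], [-1, 2, -1, 0], [0, -1, 2, -2], [0, 0, -1, 2]].
The roots have two lengths (squared-length ratio 2:1); the short ones are alpha_{4}. The associated Dynkin diagram is a chain of 4 nodes with a double edge at one end; the terminal node there is the unique short simple root (B_4), so the type is B_4 (the algebra so(9)).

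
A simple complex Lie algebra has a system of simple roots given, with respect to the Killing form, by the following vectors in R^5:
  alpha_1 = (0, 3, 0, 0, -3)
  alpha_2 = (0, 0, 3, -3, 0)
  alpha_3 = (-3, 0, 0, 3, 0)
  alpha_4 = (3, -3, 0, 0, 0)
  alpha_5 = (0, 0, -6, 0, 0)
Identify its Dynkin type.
type C_5

Compute the Cartan integers a_ij = 2(alpha_i, alpha_j)/(alpha_j, alpha_j); the resulting 5x5 Cartan matrix is
[[2, 0, 0, -1, 0], [0, 2, -1, 0, -1], [0, -1, 2, -1, 0], [-1, 0, -1, 2, 0], [0, -2, 0, 0, 2]].
The roots have two lengths (squared-length ratio 2:1); the short ones are alpha_{1,2,3,4}. The associated Dynkin diagram is a chain of 5 nodes with a double edge at one end; the terminal node there is the unique long simple root (C_5), so the type is C_5 (the algebra sp(10)).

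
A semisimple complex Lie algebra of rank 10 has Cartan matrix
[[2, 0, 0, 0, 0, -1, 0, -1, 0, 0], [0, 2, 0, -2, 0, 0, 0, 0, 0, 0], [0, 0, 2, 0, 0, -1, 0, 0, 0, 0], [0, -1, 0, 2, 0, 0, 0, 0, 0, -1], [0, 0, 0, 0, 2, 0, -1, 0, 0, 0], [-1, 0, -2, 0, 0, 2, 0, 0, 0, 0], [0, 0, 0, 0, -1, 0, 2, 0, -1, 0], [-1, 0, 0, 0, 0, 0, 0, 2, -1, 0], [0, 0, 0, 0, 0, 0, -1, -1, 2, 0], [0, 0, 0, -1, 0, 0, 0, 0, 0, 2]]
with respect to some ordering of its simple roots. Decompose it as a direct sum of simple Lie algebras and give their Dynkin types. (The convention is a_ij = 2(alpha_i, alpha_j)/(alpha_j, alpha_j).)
The diagram associated to this matrix has two connected components: the simple roots {alpha_1, alpha_3, alpha_5, alpha_6, alpha_7, alpha_8, alpha_9} form a chain of 7 nodes with a double edge at one end; the terminal node there is the unique short simple root (B_7), and {alpha_2, alpha_4, alpha_10} form a chain of 3 nodes with a double edge at one end; the terminal node there is the unique long simple root (C_3). A semisimple Lie algebra decomposes uniquely as the direct sum of simple ideals, one per connected component of its Dynkin diagram, so g ≅ B_7 ⊕ C_3 (dimension 105 + 21 = 126).

B_7 (so(15)) + C_3 (sp(6))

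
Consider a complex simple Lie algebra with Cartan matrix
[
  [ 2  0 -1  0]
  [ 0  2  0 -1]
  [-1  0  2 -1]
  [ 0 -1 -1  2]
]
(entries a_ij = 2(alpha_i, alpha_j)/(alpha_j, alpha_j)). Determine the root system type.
A_4

The matrix has rank 4 with 2's on the diagonal. Reading the off-diagonal entries as Dynkin edges (a single edge where a_ij = a_ji = -1; a double or triple edge where a_ij * a_ji = 2 or 3), the diagram is a chain of 4 nodes with single edges (A_4). One simple-root ordering that puts it in standard form is (alpha_2, alpha_4, alpha_3, alpha_1). So the algebra is type A_4, i.e. sl(5).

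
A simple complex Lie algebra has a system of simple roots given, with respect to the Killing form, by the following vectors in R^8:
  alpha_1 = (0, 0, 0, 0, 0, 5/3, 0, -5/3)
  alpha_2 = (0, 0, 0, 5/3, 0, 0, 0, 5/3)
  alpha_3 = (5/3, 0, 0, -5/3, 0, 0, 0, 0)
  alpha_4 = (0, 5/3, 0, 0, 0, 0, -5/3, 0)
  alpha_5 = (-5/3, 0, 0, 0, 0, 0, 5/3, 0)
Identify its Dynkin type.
A_5 (sl(6))

Compute the Cartan integers a_ij = 2(alpha_i, alpha_j)/(alpha_j, alpha_j); the resulting 5x5 Cartan matrix is
[[2, -1, 0, 0, 0], [-1, 2, -1, 0, 0], [0, -1, 2, 0, -1], [0, 0, 0, 2, -1], [0, 0, -1, -1, 2]].
All simple roots have the same length, so the diagram is simply laced. The associated Dynkin diagram is a chain of 5 nodes with single edges (A_5), so the type is A_5 (the algebra sl(6)).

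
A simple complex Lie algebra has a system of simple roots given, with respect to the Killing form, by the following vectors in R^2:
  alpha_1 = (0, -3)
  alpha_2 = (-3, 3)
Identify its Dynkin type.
B2

Compute the Cartan integers a_ij = 2(alpha_i, alpha_j)/(alpha_j, alpha_j); the resulting 2x2 Cartan matrix is
[[2, -1], [-2, 2]].
The roots have two lengths (squared-length ratio 2:1); the short ones are alpha_{1}. The associated Dynkin diagram is a chain of 2 nodes with a double edge at one end; the terminal node there is the unique short simple root (B_2), so the type is B_2 (the algebra so(5)).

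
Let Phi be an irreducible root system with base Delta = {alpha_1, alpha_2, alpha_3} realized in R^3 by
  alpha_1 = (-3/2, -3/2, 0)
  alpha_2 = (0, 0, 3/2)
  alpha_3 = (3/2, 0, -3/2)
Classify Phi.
Compute the Cartan integers a_ij = 2(alpha_i, alpha_j)/(alpha_j, alpha_j); the resulting 3x3 Cartan matrix is
[[2, 0, -1], [0, 2, -1], [-1, -2, 2]].
The roots have two lengths (squared-length ratio 2:1); the short ones are alpha_{2}. The associated Dynkin diagram is a chain of 3 nodes with a double edge at one end; the terminal node there is the unique short simple root (B_3), so the type is B_3 (the algebra so(7)).

B_3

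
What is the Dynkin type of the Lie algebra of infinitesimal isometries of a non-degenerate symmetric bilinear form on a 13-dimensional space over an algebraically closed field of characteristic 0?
B6

This is so(13) with 13 odd, which has dimension 13(13-1)/2 = 78 and rank (13-1)/2 = 6. In the classification of classical Lie algebras, the orthogonal algebra so(2n+1) in an odd number of variables has type B_n; here n = 6, so the Dynkin diagram is a chain of 6 nodes with a double edge at one end; the terminal node there is the unique short simple root (B_6). Hence the type is B_6.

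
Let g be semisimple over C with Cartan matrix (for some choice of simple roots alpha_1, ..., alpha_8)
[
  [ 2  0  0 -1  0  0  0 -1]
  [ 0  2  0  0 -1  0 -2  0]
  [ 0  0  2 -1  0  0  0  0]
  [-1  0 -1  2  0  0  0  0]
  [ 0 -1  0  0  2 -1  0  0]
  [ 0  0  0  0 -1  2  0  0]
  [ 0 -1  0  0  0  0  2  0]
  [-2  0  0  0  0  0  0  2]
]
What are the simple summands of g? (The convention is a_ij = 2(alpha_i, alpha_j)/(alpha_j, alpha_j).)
The diagram associated to this matrix has two connected components: the simple roots {alpha_2, alpha_5, alpha_6, alpha_7} form a chain of 4 nodes with a double edge at one end; the terminal node there is the unique short simple root (B_4), and {alpha_1, alpha_3, alpha_4, alpha_8} form a chain of 4 nodes with a double edge at one end; the terminal node there is the unique long simple root (C_4). A semisimple Lie algebra decomposes uniquely as the direct sum of simple ideals, one per connected component of its Dynkin diagram, so g ≅ B_4 ⊕ C_4 (dimension 36 + 36 = 72).

B_4 + C_4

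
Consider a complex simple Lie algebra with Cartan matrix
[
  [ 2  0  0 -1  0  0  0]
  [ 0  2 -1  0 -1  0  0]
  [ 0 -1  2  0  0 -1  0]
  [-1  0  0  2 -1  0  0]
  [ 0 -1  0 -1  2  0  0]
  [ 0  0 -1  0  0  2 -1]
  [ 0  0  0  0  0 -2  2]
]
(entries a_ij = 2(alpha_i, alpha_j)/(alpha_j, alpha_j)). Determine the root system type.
C_7

The matrix has rank 7 with 2's on the diagonal. Reading the off-diagonal entries as Dynkin edges (a single edge where a_ij = a_ji = -1; a double or triple edge where a_ij * a_ji = 2 or 3), the diagram is a chain of 7 nodes with a double edge at one end; the terminal node there is the unique long simple root (C_7). One simple-root ordering that puts it in standard form is (alpha_1, alpha_4, alpha_5, alpha_2, alpha_3, alpha_6, alpha_7). So the algebra is type C_7, i.e. sp(14).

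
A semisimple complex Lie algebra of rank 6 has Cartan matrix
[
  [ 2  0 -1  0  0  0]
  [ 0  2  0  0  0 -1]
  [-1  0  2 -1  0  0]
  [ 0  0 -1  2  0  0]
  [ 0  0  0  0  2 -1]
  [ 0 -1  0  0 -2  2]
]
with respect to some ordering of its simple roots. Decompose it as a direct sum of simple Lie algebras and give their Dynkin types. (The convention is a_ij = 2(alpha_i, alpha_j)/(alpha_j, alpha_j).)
A_3 ⊕ B_3

The diagram associated to this matrix has two connected components: the simple roots {alpha_1, alpha_3, alpha_4} form a chain of 3 nodes with single edges (A_3), and {alpha_2, alpha_5, alpha_6} form a chain of 3 nodes with a double edge at one end; the terminal node there is the unique short simple root (B_3). A semisimple Lie algebra decomposes uniquely as the direct sum of simple ideals, one per connected component of its Dynkin diagram, so g ≅ A_3 ⊕ B_3 (dimension 15 + 21 = 36).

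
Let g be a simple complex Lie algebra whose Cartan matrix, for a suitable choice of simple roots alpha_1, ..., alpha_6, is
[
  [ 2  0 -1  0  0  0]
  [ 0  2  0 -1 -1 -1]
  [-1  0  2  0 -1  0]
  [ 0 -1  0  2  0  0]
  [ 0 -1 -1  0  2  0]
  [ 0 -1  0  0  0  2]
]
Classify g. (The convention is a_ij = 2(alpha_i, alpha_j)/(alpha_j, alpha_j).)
The matrix has rank 6 with 2's on the diagonal. Reading the off-diagonal entries as Dynkin edges (a single edge where a_ij = a_ji = -1; a double or triple edge where a_ij * a_ji = 2 or 3), the diagram is a chain of 4 nodes with a fork of two nodes at one end (D_6). One simple-root ordering that puts it in standard form is (alpha_1, alpha_3, alpha_5, alpha_2, alpha_6, alpha_4). So the algebra is type D_6, i.e. so(12).

D6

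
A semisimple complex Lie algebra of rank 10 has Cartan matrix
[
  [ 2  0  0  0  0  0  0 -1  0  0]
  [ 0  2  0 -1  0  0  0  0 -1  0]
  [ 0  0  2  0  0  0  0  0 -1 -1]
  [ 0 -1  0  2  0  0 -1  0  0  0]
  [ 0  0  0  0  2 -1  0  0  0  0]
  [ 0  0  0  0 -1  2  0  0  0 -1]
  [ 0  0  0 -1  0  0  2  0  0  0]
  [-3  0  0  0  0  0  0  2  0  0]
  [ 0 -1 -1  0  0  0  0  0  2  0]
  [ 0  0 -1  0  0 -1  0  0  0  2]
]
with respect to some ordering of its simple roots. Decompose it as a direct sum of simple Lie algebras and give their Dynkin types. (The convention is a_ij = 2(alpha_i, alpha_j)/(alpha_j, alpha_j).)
A_8 (sl(9)) ⊕ G_2

The diagram associated to this matrix has two connected components: the simple roots {alpha_2, alpha_3, alpha_4, alpha_5, alpha_6, alpha_7, alpha_9, alpha_10} form a chain of 8 nodes with single edges (A_8), and {alpha_1, alpha_8} form two nodes joined by a triple edge (G_2). A semisimple Lie algebra decomposes uniquely as the direct sum of simple ideals, one per connected component of its Dynkin diagram, so g ≅ A_8 ⊕ G_2 (dimension 80 + 14 = 94).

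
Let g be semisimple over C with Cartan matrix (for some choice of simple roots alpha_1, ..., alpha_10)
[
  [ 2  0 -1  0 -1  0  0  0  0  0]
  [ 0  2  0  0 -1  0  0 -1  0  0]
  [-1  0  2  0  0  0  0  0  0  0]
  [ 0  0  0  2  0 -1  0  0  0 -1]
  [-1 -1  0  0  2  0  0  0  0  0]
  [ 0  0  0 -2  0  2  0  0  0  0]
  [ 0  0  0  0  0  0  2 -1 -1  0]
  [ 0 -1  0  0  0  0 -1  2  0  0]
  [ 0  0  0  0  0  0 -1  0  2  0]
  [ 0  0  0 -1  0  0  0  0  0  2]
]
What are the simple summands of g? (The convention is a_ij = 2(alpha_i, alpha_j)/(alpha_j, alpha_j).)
A_7 (sl(8)) + C_3 (sp(6))

The diagram associated to this matrix has two connected components: the simple roots {alpha_1, alpha_2, alpha_3, alpha_5, alpha_7, alpha_8, alpha_9} form a chain of 7 nodes with single edges (A_7), and {alpha_4, alpha_6, alpha_10} form a chain of 3 nodes with a double edge at one end; the terminal node there is the unique long simple root (C_3). A semisimple Lie algebra decomposes uniquely as the direct sum of simple ideals, one per connected component of its Dynkin diagram, so g ≅ A_7 ⊕ C_3 (dimension 63 + 21 = 84).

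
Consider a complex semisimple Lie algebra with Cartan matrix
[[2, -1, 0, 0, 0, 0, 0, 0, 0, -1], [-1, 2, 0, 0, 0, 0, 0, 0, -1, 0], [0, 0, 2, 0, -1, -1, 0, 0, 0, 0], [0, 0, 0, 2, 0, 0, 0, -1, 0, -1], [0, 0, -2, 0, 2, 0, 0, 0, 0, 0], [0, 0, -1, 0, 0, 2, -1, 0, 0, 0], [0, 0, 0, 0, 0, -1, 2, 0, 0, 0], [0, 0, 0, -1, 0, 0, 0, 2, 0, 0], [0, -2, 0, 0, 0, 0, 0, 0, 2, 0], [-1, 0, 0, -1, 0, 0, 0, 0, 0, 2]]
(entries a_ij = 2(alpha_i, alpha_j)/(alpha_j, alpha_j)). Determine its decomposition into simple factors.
The diagram associated to this matrix has two connected components: the simple roots {alpha_3, alpha_5, alpha_6, alpha_7} form a chain of 4 nodes with a double edge at one end; the terminal node there is the unique long simple root (C_4), and {alpha_1, alpha_2, alpha_4, alpha_8, alpha_9, alpha_10} form a chain of 6 nodes with a double edge at one end; the terminal node there is the unique long simple root (C_6). A semisimple Lie algebra decomposes uniquely as the direct sum of simple ideals, one per connected component of its Dynkin diagram, so g ≅ C_4 ⊕ C_6 (dimension 36 + 78 = 114).

C_4 ⊕ C_6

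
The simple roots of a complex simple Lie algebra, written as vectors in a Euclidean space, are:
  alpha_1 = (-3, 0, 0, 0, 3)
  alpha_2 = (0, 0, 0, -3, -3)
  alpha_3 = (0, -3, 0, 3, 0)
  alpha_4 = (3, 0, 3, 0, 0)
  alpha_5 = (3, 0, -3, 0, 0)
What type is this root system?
D_5

Compute the Cartan integers a_ij = 2(alpha_i, alpha_j)/(alpha_j, alpha_j); the resulting 5x5 Cartan matrix is
[[2, -1, 0, -1, -1], [-1, 2, -1, 0, 0], [0, -1, 2, 0, 0], [-1, 0, 0, 2, 0], [-1, 0, 0, 0, 2]].
All simple roots have the same length, so the diagram is simply laced. The associated Dynkin diagram is a chain of 3 nodes with a fork of two nodes at one end (D_5), so the type is D_5 (the algebra so(10)).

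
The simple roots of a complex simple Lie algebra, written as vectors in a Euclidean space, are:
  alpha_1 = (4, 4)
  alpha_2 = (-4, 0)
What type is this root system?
Compute the Cartan integers a_ij = 2(alpha_i, alpha_j)/(alpha_j, alpha_j); the resulting 2x2 Cartan matrix is
[[2, -2], [-1, 2]].
The roots have two lengths (squared-length ratio 2:1); the short ones are alpha_{2}. The associated Dynkin diagram is a chain of 2 nodes with a double edge at one end; the terminal node there is the unique short simple root (B_2), so the type is B_2 (the algebra so(5)).

B2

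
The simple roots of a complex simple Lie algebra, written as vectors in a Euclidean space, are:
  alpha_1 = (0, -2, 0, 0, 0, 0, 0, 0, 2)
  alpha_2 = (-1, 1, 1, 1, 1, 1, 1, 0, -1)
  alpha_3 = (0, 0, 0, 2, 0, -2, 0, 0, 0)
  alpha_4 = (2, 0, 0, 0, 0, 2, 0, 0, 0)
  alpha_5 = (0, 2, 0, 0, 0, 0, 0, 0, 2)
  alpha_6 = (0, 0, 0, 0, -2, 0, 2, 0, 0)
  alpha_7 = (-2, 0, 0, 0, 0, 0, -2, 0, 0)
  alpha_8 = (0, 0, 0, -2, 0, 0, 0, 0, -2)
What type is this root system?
E_8

Compute the Cartan integers a_ij = 2(alpha_i, alpha_j)/(alpha_j, alpha_j); the resulting 8x8 Cartan matrix is
[[2, -1, 0, 0, 0, 0, 0, -1], [-1, 2, 0, 0, 0, 0, 0, 0], [0, 0, 2, -1, 0, 0, 0, -1], [0, 0, -1, 2, 0, 0, -1, 0], [0, 0, 0, 0, 2, 0, 0, -1], [0, 0, 0, 0, 0, 2, -1, 0], [0, 0, 0, -1, 0, -1, 2, 0], [-1, 0, -1, 0, -1, 0, 0, 2]].
All simple roots have the same length, so the diagram is simply laced. The associated Dynkin diagram is a chain of 7 nodes with one extra node attached to the third node from one end (E_8), so the type is E_8.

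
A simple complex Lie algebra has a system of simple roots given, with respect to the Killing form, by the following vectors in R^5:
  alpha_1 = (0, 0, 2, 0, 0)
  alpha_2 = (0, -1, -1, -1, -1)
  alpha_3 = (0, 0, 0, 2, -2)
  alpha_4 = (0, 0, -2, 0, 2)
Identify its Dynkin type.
F_4

Compute the Cartan integers a_ij = 2(alpha_i, alpha_j)/(alpha_j, alpha_j); the resulting 4x4 Cartan matrix is
[[2, -1, 0, -1], [-1, 2, 0, 0], [0, 0, 2, -1], [-2, 0, -1, 2]].
The roots have two lengths (squared-length ratio 2:1); the short ones are alpha_{1,2}. The associated Dynkin diagram is a chain of 4 nodes with a double edge between the middle two (F_4), so the type is F_4.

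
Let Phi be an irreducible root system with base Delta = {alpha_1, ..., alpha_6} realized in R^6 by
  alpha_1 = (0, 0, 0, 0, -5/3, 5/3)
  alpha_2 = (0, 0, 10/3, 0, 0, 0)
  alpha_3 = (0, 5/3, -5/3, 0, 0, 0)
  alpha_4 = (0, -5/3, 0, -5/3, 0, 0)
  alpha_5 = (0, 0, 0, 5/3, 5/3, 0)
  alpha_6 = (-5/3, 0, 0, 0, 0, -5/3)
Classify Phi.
C_6 (sp(12))

Compute the Cartan integers a_ij = 2(alpha_i, alpha_j)/(alpha_j, alpha_j); the resulting 6x6 Cartan matrix is
[[2, 0, 0, 0, -1, -1], [0, 2, -2, 0, 0, 0], [0, -1, 2, -1, 0, 0], [0, 0, -1, 2, -1, 0], [-1, 0, 0, -1, 2, 0], [-1, 0, 0, 0, 0, 2]].
The roots have two lengths (squared-length ratio 2:1); the short ones are alpha_{1,3,4,5,6}. The associated Dynkin diagram is a chain of 6 nodes with a double edge at one end; the terminal node there is the unique long simple root (C_6), so the type is C_6 (the algebra sp(12)).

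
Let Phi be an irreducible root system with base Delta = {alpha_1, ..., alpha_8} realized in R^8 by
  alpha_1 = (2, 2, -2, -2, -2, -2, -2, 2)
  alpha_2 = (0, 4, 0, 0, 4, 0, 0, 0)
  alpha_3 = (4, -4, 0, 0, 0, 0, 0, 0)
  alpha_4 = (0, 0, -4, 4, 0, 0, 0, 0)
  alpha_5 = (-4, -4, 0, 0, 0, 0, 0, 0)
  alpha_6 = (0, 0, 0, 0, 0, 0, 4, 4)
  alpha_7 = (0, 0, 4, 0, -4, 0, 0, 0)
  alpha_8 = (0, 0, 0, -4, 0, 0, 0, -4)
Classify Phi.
type E_8

Compute the Cartan integers a_ij = 2(alpha_i, alpha_j)/(alpha_j, alpha_j); the resulting 8x8 Cartan matrix is
[[2, 0, 0, 0, -1, 0, 0, 0], [0, 2, -1, 0, -1, 0, -1, 0], [0, -1, 2, 0, 0, 0, 0, 0], [0, 0, 0, 2, 0, 0, -1, -1], [-1, -1, 0, 0, 2, 0, 0, 0], [0, 0, 0, 0, 0, 2, 0, -1], [0, -1, 0, -1, 0, 0, 2, 0], [0, 0, 0, -1, 0, -1, 0, 2]].
All simple roots have the same length, so the diagram is simply laced. The associated Dynkin diagram is a chain of 7 nodes with one extra node attached to the third node from one end (E_8), so the type is E_8.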